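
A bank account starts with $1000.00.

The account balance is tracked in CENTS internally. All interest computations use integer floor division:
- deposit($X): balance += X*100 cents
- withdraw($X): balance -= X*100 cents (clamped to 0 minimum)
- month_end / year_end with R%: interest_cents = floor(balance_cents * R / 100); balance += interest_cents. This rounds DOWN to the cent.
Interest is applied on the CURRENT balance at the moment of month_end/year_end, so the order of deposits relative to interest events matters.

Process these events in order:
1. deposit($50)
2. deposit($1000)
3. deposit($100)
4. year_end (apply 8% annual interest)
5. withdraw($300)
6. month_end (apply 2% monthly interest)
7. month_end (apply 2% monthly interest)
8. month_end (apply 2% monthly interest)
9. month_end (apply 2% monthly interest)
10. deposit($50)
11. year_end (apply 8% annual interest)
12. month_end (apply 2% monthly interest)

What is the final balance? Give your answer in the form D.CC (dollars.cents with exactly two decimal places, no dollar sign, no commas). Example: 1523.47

After 1 (deposit($50)): balance=$1050.00 total_interest=$0.00
After 2 (deposit($1000)): balance=$2050.00 total_interest=$0.00
After 3 (deposit($100)): balance=$2150.00 total_interest=$0.00
After 4 (year_end (apply 8% annual interest)): balance=$2322.00 total_interest=$172.00
After 5 (withdraw($300)): balance=$2022.00 total_interest=$172.00
After 6 (month_end (apply 2% monthly interest)): balance=$2062.44 total_interest=$212.44
After 7 (month_end (apply 2% monthly interest)): balance=$2103.68 total_interest=$253.68
After 8 (month_end (apply 2% monthly interest)): balance=$2145.75 total_interest=$295.75
After 9 (month_end (apply 2% monthly interest)): balance=$2188.66 total_interest=$338.66
After 10 (deposit($50)): balance=$2238.66 total_interest=$338.66
After 11 (year_end (apply 8% annual interest)): balance=$2417.75 total_interest=$517.75
After 12 (month_end (apply 2% monthly interest)): balance=$2466.10 total_interest=$566.10

Answer: 2466.10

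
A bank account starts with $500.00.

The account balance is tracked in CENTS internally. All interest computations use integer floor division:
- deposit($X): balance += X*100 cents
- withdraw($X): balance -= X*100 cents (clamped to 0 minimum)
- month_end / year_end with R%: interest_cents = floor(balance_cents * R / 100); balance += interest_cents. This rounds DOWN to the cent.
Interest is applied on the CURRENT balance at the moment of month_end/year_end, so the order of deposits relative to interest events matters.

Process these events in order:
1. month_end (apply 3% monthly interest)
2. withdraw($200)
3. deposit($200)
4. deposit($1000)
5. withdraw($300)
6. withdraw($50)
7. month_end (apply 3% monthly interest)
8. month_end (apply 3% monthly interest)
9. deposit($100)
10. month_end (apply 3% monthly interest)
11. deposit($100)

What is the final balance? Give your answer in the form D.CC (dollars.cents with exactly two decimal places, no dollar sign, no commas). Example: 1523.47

After 1 (month_end (apply 3% monthly interest)): balance=$515.00 total_interest=$15.00
After 2 (withdraw($200)): balance=$315.00 total_interest=$15.00
After 3 (deposit($200)): balance=$515.00 total_interest=$15.00
After 4 (deposit($1000)): balance=$1515.00 total_interest=$15.00
After 5 (withdraw($300)): balance=$1215.00 total_interest=$15.00
After 6 (withdraw($50)): balance=$1165.00 total_interest=$15.00
After 7 (month_end (apply 3% monthly interest)): balance=$1199.95 total_interest=$49.95
After 8 (month_end (apply 3% monthly interest)): balance=$1235.94 total_interest=$85.94
After 9 (deposit($100)): balance=$1335.94 total_interest=$85.94
After 10 (month_end (apply 3% monthly interest)): balance=$1376.01 total_interest=$126.01
After 11 (deposit($100)): balance=$1476.01 total_interest=$126.01

Answer: 1476.01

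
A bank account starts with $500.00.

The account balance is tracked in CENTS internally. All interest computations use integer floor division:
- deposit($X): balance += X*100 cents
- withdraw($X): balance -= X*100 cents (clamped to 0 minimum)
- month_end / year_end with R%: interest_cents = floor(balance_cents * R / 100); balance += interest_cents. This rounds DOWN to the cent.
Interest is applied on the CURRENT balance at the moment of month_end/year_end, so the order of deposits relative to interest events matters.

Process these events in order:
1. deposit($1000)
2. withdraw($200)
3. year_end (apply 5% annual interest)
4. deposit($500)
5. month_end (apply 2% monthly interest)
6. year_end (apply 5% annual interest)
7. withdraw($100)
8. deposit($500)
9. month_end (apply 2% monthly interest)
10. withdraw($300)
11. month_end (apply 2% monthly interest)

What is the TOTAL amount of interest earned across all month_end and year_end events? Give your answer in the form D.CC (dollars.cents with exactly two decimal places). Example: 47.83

Answer: 288.25

Derivation:
After 1 (deposit($1000)): balance=$1500.00 total_interest=$0.00
After 2 (withdraw($200)): balance=$1300.00 total_interest=$0.00
After 3 (year_end (apply 5% annual interest)): balance=$1365.00 total_interest=$65.00
After 4 (deposit($500)): balance=$1865.00 total_interest=$65.00
After 5 (month_end (apply 2% monthly interest)): balance=$1902.30 total_interest=$102.30
After 6 (year_end (apply 5% annual interest)): balance=$1997.41 total_interest=$197.41
After 7 (withdraw($100)): balance=$1897.41 total_interest=$197.41
After 8 (deposit($500)): balance=$2397.41 total_interest=$197.41
After 9 (month_end (apply 2% monthly interest)): balance=$2445.35 total_interest=$245.35
After 10 (withdraw($300)): balance=$2145.35 total_interest=$245.35
After 11 (month_end (apply 2% monthly interest)): balance=$2188.25 total_interest=$288.25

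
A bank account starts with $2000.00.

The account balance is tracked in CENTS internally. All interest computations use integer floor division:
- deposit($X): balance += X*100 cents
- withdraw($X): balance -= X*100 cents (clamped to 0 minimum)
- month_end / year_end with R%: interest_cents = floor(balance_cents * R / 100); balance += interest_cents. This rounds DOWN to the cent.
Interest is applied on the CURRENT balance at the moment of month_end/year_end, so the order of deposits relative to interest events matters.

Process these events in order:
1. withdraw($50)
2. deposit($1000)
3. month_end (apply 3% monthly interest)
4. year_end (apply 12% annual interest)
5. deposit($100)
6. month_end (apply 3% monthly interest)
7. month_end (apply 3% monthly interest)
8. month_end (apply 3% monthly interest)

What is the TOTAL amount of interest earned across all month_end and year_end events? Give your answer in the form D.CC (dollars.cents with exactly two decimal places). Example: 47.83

After 1 (withdraw($50)): balance=$1950.00 total_interest=$0.00
After 2 (deposit($1000)): balance=$2950.00 total_interest=$0.00
After 3 (month_end (apply 3% monthly interest)): balance=$3038.50 total_interest=$88.50
After 4 (year_end (apply 12% annual interest)): balance=$3403.12 total_interest=$453.12
After 5 (deposit($100)): balance=$3503.12 total_interest=$453.12
After 6 (month_end (apply 3% monthly interest)): balance=$3608.21 total_interest=$558.21
After 7 (month_end (apply 3% monthly interest)): balance=$3716.45 total_interest=$666.45
After 8 (month_end (apply 3% monthly interest)): balance=$3827.94 total_interest=$777.94

Answer: 777.94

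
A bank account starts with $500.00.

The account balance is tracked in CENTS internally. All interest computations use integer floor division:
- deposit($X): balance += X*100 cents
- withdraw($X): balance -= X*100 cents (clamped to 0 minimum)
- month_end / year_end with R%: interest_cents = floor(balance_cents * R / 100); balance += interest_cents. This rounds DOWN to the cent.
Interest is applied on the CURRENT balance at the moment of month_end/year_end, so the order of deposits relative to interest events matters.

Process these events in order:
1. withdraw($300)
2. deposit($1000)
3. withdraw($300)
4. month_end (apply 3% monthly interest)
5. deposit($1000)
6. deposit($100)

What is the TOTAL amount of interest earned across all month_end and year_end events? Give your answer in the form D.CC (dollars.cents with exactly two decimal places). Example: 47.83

Answer: 27.00

Derivation:
After 1 (withdraw($300)): balance=$200.00 total_interest=$0.00
After 2 (deposit($1000)): balance=$1200.00 total_interest=$0.00
After 3 (withdraw($300)): balance=$900.00 total_interest=$0.00
After 4 (month_end (apply 3% monthly interest)): balance=$927.00 total_interest=$27.00
After 5 (deposit($1000)): balance=$1927.00 total_interest=$27.00
After 6 (deposit($100)): balance=$2027.00 total_interest=$27.00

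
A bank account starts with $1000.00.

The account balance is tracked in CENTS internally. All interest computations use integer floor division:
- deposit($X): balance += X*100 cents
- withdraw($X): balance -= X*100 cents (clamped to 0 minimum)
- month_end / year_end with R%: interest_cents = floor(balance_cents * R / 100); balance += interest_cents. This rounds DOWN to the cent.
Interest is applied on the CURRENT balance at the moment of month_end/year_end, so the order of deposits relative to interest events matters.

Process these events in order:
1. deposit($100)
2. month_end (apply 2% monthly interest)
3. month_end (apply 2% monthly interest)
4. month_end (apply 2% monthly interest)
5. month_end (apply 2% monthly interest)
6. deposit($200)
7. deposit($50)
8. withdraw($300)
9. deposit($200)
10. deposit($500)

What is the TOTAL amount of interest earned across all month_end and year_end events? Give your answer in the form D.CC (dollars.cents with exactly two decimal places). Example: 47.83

Answer: 90.66

Derivation:
After 1 (deposit($100)): balance=$1100.00 total_interest=$0.00
After 2 (month_end (apply 2% monthly interest)): balance=$1122.00 total_interest=$22.00
After 3 (month_end (apply 2% monthly interest)): balance=$1144.44 total_interest=$44.44
After 4 (month_end (apply 2% monthly interest)): balance=$1167.32 total_interest=$67.32
After 5 (month_end (apply 2% monthly interest)): balance=$1190.66 total_interest=$90.66
After 6 (deposit($200)): balance=$1390.66 total_interest=$90.66
After 7 (deposit($50)): balance=$1440.66 total_interest=$90.66
After 8 (withdraw($300)): balance=$1140.66 total_interest=$90.66
After 9 (deposit($200)): balance=$1340.66 total_interest=$90.66
After 10 (deposit($500)): balance=$1840.66 total_interest=$90.66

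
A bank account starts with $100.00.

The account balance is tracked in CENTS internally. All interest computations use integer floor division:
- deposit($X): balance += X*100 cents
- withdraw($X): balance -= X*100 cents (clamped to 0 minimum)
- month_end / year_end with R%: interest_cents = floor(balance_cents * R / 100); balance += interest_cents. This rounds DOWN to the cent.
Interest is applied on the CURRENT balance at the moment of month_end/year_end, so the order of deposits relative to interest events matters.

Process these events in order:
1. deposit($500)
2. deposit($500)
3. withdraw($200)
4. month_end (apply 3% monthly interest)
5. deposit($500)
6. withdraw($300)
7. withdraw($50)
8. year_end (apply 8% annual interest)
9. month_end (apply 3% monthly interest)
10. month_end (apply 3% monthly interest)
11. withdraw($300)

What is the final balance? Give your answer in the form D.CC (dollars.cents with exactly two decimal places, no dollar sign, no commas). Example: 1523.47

After 1 (deposit($500)): balance=$600.00 total_interest=$0.00
After 2 (deposit($500)): balance=$1100.00 total_interest=$0.00
After 3 (withdraw($200)): balance=$900.00 total_interest=$0.00
After 4 (month_end (apply 3% monthly interest)): balance=$927.00 total_interest=$27.00
After 5 (deposit($500)): balance=$1427.00 total_interest=$27.00
After 6 (withdraw($300)): balance=$1127.00 total_interest=$27.00
After 7 (withdraw($50)): balance=$1077.00 total_interest=$27.00
After 8 (year_end (apply 8% annual interest)): balance=$1163.16 total_interest=$113.16
After 9 (month_end (apply 3% monthly interest)): balance=$1198.05 total_interest=$148.05
After 10 (month_end (apply 3% monthly interest)): balance=$1233.99 total_interest=$183.99
After 11 (withdraw($300)): balance=$933.99 total_interest=$183.99

Answer: 933.99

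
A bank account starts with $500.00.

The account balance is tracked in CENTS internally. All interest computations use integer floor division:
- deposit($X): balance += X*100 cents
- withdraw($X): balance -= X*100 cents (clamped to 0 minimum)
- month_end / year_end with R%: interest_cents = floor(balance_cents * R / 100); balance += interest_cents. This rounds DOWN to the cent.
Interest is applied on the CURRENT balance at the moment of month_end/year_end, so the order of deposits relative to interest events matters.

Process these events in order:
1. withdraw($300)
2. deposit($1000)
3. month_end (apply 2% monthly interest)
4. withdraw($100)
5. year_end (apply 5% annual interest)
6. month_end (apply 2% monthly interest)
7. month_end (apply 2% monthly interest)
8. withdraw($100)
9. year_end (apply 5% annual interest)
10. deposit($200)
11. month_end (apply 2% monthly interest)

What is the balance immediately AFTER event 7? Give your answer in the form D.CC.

After 1 (withdraw($300)): balance=$200.00 total_interest=$0.00
After 2 (deposit($1000)): balance=$1200.00 total_interest=$0.00
After 3 (month_end (apply 2% monthly interest)): balance=$1224.00 total_interest=$24.00
After 4 (withdraw($100)): balance=$1124.00 total_interest=$24.00
After 5 (year_end (apply 5% annual interest)): balance=$1180.20 total_interest=$80.20
After 6 (month_end (apply 2% monthly interest)): balance=$1203.80 total_interest=$103.80
After 7 (month_end (apply 2% monthly interest)): balance=$1227.87 total_interest=$127.87

Answer: 1227.87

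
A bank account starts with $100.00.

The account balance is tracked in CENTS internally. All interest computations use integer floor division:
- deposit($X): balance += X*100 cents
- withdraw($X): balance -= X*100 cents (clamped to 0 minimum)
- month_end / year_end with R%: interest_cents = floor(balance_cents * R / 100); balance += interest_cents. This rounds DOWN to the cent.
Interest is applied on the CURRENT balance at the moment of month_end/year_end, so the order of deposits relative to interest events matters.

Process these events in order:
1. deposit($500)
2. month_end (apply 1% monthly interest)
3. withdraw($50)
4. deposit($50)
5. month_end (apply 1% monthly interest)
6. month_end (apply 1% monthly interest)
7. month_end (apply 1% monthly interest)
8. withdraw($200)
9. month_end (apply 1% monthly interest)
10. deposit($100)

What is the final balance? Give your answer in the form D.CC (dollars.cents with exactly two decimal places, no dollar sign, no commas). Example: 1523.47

After 1 (deposit($500)): balance=$600.00 total_interest=$0.00
After 2 (month_end (apply 1% monthly interest)): balance=$606.00 total_interest=$6.00
After 3 (withdraw($50)): balance=$556.00 total_interest=$6.00
After 4 (deposit($50)): balance=$606.00 total_interest=$6.00
After 5 (month_end (apply 1% monthly interest)): balance=$612.06 total_interest=$12.06
After 6 (month_end (apply 1% monthly interest)): balance=$618.18 total_interest=$18.18
After 7 (month_end (apply 1% monthly interest)): balance=$624.36 total_interest=$24.36
After 8 (withdraw($200)): balance=$424.36 total_interest=$24.36
After 9 (month_end (apply 1% monthly interest)): balance=$428.60 total_interest=$28.60
After 10 (deposit($100)): balance=$528.60 total_interest=$28.60

Answer: 528.60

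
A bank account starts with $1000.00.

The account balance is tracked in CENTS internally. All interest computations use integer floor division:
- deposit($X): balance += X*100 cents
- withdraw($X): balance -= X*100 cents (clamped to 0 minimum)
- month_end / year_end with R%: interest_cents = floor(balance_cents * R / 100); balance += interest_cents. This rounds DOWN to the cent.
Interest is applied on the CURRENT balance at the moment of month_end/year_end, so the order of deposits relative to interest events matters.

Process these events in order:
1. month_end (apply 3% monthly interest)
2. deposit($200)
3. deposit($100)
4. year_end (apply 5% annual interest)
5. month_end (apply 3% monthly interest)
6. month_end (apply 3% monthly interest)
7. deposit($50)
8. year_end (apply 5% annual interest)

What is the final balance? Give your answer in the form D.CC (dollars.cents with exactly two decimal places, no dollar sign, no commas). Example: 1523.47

Answer: 1608.11

Derivation:
After 1 (month_end (apply 3% monthly interest)): balance=$1030.00 total_interest=$30.00
After 2 (deposit($200)): balance=$1230.00 total_interest=$30.00
After 3 (deposit($100)): balance=$1330.00 total_interest=$30.00
After 4 (year_end (apply 5% annual interest)): balance=$1396.50 total_interest=$96.50
After 5 (month_end (apply 3% monthly interest)): balance=$1438.39 total_interest=$138.39
After 6 (month_end (apply 3% monthly interest)): balance=$1481.54 total_interest=$181.54
After 7 (deposit($50)): balance=$1531.54 total_interest=$181.54
After 8 (year_end (apply 5% annual interest)): balance=$1608.11 total_interest=$258.11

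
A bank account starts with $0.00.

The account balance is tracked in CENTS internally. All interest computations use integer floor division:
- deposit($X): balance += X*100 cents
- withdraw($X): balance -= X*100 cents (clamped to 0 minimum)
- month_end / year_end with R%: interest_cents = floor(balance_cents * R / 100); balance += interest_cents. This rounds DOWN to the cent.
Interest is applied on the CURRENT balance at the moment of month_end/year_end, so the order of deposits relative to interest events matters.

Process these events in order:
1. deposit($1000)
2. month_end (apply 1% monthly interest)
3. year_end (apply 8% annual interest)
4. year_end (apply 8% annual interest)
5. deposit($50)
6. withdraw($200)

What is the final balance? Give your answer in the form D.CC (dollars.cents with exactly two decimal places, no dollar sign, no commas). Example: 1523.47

Answer: 1028.06

Derivation:
After 1 (deposit($1000)): balance=$1000.00 total_interest=$0.00
After 2 (month_end (apply 1% monthly interest)): balance=$1010.00 total_interest=$10.00
After 3 (year_end (apply 8% annual interest)): balance=$1090.80 total_interest=$90.80
After 4 (year_end (apply 8% annual interest)): balance=$1178.06 total_interest=$178.06
After 5 (deposit($50)): balance=$1228.06 total_interest=$178.06
After 6 (withdraw($200)): balance=$1028.06 total_interest=$178.06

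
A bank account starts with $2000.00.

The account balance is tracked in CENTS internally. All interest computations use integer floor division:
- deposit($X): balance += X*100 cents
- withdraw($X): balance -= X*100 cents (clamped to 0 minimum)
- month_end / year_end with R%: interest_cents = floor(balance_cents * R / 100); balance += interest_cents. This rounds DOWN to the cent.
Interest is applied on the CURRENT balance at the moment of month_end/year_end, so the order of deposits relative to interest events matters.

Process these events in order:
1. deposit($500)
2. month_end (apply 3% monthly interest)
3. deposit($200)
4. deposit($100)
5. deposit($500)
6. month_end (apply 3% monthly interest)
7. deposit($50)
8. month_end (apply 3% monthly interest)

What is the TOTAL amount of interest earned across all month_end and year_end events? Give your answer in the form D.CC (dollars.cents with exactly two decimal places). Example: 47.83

Answer: 282.03

Derivation:
After 1 (deposit($500)): balance=$2500.00 total_interest=$0.00
After 2 (month_end (apply 3% monthly interest)): balance=$2575.00 total_interest=$75.00
After 3 (deposit($200)): balance=$2775.00 total_interest=$75.00
After 4 (deposit($100)): balance=$2875.00 total_interest=$75.00
After 5 (deposit($500)): balance=$3375.00 total_interest=$75.00
After 6 (month_end (apply 3% monthly interest)): balance=$3476.25 total_interest=$176.25
After 7 (deposit($50)): balance=$3526.25 total_interest=$176.25
After 8 (month_end (apply 3% monthly interest)): balance=$3632.03 total_interest=$282.03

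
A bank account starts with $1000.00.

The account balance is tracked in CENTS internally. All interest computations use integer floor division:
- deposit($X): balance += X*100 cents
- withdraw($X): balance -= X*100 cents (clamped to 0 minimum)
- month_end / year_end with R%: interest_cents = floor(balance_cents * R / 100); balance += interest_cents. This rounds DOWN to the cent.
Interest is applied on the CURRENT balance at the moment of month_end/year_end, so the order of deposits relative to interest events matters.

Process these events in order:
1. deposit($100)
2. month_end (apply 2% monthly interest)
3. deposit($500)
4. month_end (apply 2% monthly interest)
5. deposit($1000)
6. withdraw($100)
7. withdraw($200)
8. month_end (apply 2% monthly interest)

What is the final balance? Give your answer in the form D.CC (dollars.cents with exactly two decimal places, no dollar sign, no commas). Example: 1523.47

After 1 (deposit($100)): balance=$1100.00 total_interest=$0.00
After 2 (month_end (apply 2% monthly interest)): balance=$1122.00 total_interest=$22.00
After 3 (deposit($500)): balance=$1622.00 total_interest=$22.00
After 4 (month_end (apply 2% monthly interest)): balance=$1654.44 total_interest=$54.44
After 5 (deposit($1000)): balance=$2654.44 total_interest=$54.44
After 6 (withdraw($100)): balance=$2554.44 total_interest=$54.44
After 7 (withdraw($200)): balance=$2354.44 total_interest=$54.44
After 8 (month_end (apply 2% monthly interest)): balance=$2401.52 total_interest=$101.52

Answer: 2401.52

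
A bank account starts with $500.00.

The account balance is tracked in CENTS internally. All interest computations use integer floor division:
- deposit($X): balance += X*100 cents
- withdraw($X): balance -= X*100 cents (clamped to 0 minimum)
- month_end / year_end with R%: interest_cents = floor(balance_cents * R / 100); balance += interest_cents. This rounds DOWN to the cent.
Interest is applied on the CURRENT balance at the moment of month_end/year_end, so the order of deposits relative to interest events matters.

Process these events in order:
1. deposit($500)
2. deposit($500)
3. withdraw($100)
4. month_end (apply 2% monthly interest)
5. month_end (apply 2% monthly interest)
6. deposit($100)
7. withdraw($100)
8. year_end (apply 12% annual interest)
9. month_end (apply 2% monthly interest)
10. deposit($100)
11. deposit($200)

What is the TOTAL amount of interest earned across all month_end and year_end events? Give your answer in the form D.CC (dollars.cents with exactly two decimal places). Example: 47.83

Answer: 263.96

Derivation:
After 1 (deposit($500)): balance=$1000.00 total_interest=$0.00
After 2 (deposit($500)): balance=$1500.00 total_interest=$0.00
After 3 (withdraw($100)): balance=$1400.00 total_interest=$0.00
After 4 (month_end (apply 2% monthly interest)): balance=$1428.00 total_interest=$28.00
After 5 (month_end (apply 2% monthly interest)): balance=$1456.56 total_interest=$56.56
After 6 (deposit($100)): balance=$1556.56 total_interest=$56.56
After 7 (withdraw($100)): balance=$1456.56 total_interest=$56.56
After 8 (year_end (apply 12% annual interest)): balance=$1631.34 total_interest=$231.34
After 9 (month_end (apply 2% monthly interest)): balance=$1663.96 total_interest=$263.96
After 10 (deposit($100)): balance=$1763.96 total_interest=$263.96
After 11 (deposit($200)): balance=$1963.96 total_interest=$263.96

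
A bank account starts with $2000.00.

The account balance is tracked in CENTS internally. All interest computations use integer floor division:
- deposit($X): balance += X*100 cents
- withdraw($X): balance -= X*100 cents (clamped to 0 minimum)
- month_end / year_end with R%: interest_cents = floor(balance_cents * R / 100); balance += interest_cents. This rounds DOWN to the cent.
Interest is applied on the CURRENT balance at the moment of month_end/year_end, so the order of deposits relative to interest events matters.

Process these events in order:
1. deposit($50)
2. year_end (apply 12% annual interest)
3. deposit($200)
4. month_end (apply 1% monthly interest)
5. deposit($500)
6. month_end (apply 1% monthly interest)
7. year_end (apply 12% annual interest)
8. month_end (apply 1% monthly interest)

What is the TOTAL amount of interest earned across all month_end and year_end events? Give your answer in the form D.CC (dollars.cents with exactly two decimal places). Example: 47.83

After 1 (deposit($50)): balance=$2050.00 total_interest=$0.00
After 2 (year_end (apply 12% annual interest)): balance=$2296.00 total_interest=$246.00
After 3 (deposit($200)): balance=$2496.00 total_interest=$246.00
After 4 (month_end (apply 1% monthly interest)): balance=$2520.96 total_interest=$270.96
After 5 (deposit($500)): balance=$3020.96 total_interest=$270.96
After 6 (month_end (apply 1% monthly interest)): balance=$3051.16 total_interest=$301.16
After 7 (year_end (apply 12% annual interest)): balance=$3417.29 total_interest=$667.29
After 8 (month_end (apply 1% monthly interest)): balance=$3451.46 total_interest=$701.46

Answer: 701.46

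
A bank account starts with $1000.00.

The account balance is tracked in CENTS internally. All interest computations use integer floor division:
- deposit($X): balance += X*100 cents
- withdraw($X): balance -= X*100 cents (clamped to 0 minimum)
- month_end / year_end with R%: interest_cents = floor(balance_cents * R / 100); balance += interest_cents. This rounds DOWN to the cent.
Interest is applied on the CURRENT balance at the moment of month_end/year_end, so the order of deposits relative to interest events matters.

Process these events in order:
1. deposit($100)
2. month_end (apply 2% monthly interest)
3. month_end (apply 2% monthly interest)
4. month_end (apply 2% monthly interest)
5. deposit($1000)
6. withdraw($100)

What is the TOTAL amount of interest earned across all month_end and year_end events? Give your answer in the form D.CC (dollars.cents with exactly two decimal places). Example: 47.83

Answer: 67.32

Derivation:
After 1 (deposit($100)): balance=$1100.00 total_interest=$0.00
After 2 (month_end (apply 2% monthly interest)): balance=$1122.00 total_interest=$22.00
After 3 (month_end (apply 2% monthly interest)): balance=$1144.44 total_interest=$44.44
After 4 (month_end (apply 2% monthly interest)): balance=$1167.32 total_interest=$67.32
After 5 (deposit($1000)): balance=$2167.32 total_interest=$67.32
After 6 (withdraw($100)): balance=$2067.32 total_interest=$67.32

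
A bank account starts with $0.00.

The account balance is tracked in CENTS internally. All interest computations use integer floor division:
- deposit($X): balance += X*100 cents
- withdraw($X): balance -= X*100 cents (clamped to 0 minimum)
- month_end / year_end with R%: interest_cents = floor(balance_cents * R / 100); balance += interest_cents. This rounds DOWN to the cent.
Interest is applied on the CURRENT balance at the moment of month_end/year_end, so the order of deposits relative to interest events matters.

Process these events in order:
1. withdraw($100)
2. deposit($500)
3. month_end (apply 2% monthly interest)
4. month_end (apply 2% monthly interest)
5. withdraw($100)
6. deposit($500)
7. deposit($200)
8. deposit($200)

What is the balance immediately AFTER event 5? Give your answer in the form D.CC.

Answer: 420.20

Derivation:
After 1 (withdraw($100)): balance=$0.00 total_interest=$0.00
After 2 (deposit($500)): balance=$500.00 total_interest=$0.00
After 3 (month_end (apply 2% monthly interest)): balance=$510.00 total_interest=$10.00
After 4 (month_end (apply 2% monthly interest)): balance=$520.20 total_interest=$20.20
After 5 (withdraw($100)): balance=$420.20 total_interest=$20.20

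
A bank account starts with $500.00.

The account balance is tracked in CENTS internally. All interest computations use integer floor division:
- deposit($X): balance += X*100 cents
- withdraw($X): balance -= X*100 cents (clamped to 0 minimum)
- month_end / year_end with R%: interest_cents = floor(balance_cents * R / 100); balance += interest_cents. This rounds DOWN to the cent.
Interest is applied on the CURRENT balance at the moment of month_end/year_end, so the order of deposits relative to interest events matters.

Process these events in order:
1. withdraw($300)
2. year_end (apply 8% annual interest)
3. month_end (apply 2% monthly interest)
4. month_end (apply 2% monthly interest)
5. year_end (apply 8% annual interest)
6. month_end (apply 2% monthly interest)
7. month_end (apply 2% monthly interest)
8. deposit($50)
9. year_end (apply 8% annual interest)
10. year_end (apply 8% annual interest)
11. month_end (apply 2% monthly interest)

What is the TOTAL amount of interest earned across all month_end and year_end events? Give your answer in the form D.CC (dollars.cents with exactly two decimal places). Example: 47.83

After 1 (withdraw($300)): balance=$200.00 total_interest=$0.00
After 2 (year_end (apply 8% annual interest)): balance=$216.00 total_interest=$16.00
After 3 (month_end (apply 2% monthly interest)): balance=$220.32 total_interest=$20.32
After 4 (month_end (apply 2% monthly interest)): balance=$224.72 total_interest=$24.72
After 5 (year_end (apply 8% annual interest)): balance=$242.69 total_interest=$42.69
After 6 (month_end (apply 2% monthly interest)): balance=$247.54 total_interest=$47.54
After 7 (month_end (apply 2% monthly interest)): balance=$252.49 total_interest=$52.49
After 8 (deposit($50)): balance=$302.49 total_interest=$52.49
After 9 (year_end (apply 8% annual interest)): balance=$326.68 total_interest=$76.68
After 10 (year_end (apply 8% annual interest)): balance=$352.81 total_interest=$102.81
After 11 (month_end (apply 2% monthly interest)): balance=$359.86 total_interest=$109.86

Answer: 109.86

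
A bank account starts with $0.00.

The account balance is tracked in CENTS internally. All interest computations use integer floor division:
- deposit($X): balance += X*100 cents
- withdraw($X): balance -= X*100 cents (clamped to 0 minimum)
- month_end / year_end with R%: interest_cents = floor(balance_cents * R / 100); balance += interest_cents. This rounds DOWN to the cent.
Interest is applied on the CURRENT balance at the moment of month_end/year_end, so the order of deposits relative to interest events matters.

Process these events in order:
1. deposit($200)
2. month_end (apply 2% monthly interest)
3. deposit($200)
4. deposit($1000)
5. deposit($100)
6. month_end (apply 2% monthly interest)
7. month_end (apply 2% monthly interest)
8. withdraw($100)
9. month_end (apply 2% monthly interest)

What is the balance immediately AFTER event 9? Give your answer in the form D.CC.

Answer: 1494.05

Derivation:
After 1 (deposit($200)): balance=$200.00 total_interest=$0.00
After 2 (month_end (apply 2% monthly interest)): balance=$204.00 total_interest=$4.00
After 3 (deposit($200)): balance=$404.00 total_interest=$4.00
After 4 (deposit($1000)): balance=$1404.00 total_interest=$4.00
After 5 (deposit($100)): balance=$1504.00 total_interest=$4.00
After 6 (month_end (apply 2% monthly interest)): balance=$1534.08 total_interest=$34.08
After 7 (month_end (apply 2% monthly interest)): balance=$1564.76 total_interest=$64.76
After 8 (withdraw($100)): balance=$1464.76 total_interest=$64.76
After 9 (month_end (apply 2% monthly interest)): balance=$1494.05 total_interest=$94.05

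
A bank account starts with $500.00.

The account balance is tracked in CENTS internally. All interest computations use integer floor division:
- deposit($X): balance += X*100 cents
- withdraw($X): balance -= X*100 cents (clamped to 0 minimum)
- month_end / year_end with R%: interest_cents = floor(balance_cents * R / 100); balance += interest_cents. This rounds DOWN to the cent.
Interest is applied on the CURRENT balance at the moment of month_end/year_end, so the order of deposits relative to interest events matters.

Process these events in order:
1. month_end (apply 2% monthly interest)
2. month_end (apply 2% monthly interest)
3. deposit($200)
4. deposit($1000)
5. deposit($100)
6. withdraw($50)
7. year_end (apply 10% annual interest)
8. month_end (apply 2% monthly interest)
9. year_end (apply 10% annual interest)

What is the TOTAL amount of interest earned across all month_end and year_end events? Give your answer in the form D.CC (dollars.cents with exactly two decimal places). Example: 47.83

Answer: 434.77

Derivation:
After 1 (month_end (apply 2% monthly interest)): balance=$510.00 total_interest=$10.00
After 2 (month_end (apply 2% monthly interest)): balance=$520.20 total_interest=$20.20
After 3 (deposit($200)): balance=$720.20 total_interest=$20.20
After 4 (deposit($1000)): balance=$1720.20 total_interest=$20.20
After 5 (deposit($100)): balance=$1820.20 total_interest=$20.20
After 6 (withdraw($50)): balance=$1770.20 total_interest=$20.20
After 7 (year_end (apply 10% annual interest)): balance=$1947.22 total_interest=$197.22
After 8 (month_end (apply 2% monthly interest)): balance=$1986.16 total_interest=$236.16
After 9 (year_end (apply 10% annual interest)): balance=$2184.77 total_interest=$434.77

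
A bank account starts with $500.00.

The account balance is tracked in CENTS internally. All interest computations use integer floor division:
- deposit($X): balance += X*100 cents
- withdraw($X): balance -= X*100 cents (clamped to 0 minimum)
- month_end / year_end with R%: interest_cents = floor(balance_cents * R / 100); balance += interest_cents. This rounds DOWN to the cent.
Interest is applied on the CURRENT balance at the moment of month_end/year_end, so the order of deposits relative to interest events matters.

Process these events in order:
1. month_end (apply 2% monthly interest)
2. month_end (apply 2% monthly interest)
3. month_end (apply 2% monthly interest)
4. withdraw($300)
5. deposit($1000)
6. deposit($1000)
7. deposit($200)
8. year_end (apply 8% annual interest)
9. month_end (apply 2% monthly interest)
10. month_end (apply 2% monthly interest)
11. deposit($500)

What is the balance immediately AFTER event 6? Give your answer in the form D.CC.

Answer: 2230.60

Derivation:
After 1 (month_end (apply 2% monthly interest)): balance=$510.00 total_interest=$10.00
After 2 (month_end (apply 2% monthly interest)): balance=$520.20 total_interest=$20.20
After 3 (month_end (apply 2% monthly interest)): balance=$530.60 total_interest=$30.60
After 4 (withdraw($300)): balance=$230.60 total_interest=$30.60
After 5 (deposit($1000)): balance=$1230.60 total_interest=$30.60
After 6 (deposit($1000)): balance=$2230.60 total_interest=$30.60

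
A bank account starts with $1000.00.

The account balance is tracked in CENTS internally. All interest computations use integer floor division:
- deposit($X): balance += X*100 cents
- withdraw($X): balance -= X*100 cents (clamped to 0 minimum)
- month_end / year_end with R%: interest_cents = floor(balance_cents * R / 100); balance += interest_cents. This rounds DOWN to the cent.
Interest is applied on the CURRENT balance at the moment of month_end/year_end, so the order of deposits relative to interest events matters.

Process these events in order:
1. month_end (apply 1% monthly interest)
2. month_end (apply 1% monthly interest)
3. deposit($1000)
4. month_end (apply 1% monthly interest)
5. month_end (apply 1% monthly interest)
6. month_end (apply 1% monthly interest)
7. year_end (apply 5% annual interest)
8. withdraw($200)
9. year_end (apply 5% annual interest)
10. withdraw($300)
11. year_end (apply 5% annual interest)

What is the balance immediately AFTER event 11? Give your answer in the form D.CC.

After 1 (month_end (apply 1% monthly interest)): balance=$1010.00 total_interest=$10.00
After 2 (month_end (apply 1% monthly interest)): balance=$1020.10 total_interest=$20.10
After 3 (deposit($1000)): balance=$2020.10 total_interest=$20.10
After 4 (month_end (apply 1% monthly interest)): balance=$2040.30 total_interest=$40.30
After 5 (month_end (apply 1% monthly interest)): balance=$2060.70 total_interest=$60.70
After 6 (month_end (apply 1% monthly interest)): balance=$2081.30 total_interest=$81.30
After 7 (year_end (apply 5% annual interest)): balance=$2185.36 total_interest=$185.36
After 8 (withdraw($200)): balance=$1985.36 total_interest=$185.36
After 9 (year_end (apply 5% annual interest)): balance=$2084.62 total_interest=$284.62
After 10 (withdraw($300)): balance=$1784.62 total_interest=$284.62
After 11 (year_end (apply 5% annual interest)): balance=$1873.85 total_interest=$373.85

Answer: 1873.85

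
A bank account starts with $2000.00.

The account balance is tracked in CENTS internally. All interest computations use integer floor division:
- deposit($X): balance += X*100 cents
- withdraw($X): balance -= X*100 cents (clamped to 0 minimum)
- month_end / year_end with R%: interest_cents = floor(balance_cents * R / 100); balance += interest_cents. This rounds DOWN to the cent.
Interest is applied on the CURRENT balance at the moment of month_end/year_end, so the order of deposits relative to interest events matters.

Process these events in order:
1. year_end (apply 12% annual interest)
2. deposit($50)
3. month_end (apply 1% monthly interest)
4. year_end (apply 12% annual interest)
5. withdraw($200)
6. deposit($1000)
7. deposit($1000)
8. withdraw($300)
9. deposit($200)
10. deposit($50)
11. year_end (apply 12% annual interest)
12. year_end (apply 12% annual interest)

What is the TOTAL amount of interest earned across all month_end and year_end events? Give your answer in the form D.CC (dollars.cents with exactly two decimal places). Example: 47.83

Answer: 1644.64

Derivation:
After 1 (year_end (apply 12% annual interest)): balance=$2240.00 total_interest=$240.00
After 2 (deposit($50)): balance=$2290.00 total_interest=$240.00
After 3 (month_end (apply 1% monthly interest)): balance=$2312.90 total_interest=$262.90
After 4 (year_end (apply 12% annual interest)): balance=$2590.44 total_interest=$540.44
After 5 (withdraw($200)): balance=$2390.44 total_interest=$540.44
After 6 (deposit($1000)): balance=$3390.44 total_interest=$540.44
After 7 (deposit($1000)): balance=$4390.44 total_interest=$540.44
After 8 (withdraw($300)): balance=$4090.44 total_interest=$540.44
After 9 (deposit($200)): balance=$4290.44 total_interest=$540.44
After 10 (deposit($50)): balance=$4340.44 total_interest=$540.44
After 11 (year_end (apply 12% annual interest)): balance=$4861.29 total_interest=$1061.29
After 12 (year_end (apply 12% annual interest)): balance=$5444.64 total_interest=$1644.64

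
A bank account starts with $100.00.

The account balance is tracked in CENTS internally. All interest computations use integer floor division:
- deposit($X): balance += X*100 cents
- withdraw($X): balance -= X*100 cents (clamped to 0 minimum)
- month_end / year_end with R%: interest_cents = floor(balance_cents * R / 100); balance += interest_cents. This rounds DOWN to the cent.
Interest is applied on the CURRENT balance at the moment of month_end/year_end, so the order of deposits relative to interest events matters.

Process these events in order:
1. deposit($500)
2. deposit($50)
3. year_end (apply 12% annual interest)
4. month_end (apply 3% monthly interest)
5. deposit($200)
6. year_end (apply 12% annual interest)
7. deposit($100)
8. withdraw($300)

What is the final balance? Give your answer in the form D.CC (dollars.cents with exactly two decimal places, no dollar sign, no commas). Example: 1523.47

Answer: 863.82

Derivation:
After 1 (deposit($500)): balance=$600.00 total_interest=$0.00
After 2 (deposit($50)): balance=$650.00 total_interest=$0.00
After 3 (year_end (apply 12% annual interest)): balance=$728.00 total_interest=$78.00
After 4 (month_end (apply 3% monthly interest)): balance=$749.84 total_interest=$99.84
After 5 (deposit($200)): balance=$949.84 total_interest=$99.84
After 6 (year_end (apply 12% annual interest)): balance=$1063.82 total_interest=$213.82
After 7 (deposit($100)): balance=$1163.82 total_interest=$213.82
After 8 (withdraw($300)): balance=$863.82 total_interest=$213.82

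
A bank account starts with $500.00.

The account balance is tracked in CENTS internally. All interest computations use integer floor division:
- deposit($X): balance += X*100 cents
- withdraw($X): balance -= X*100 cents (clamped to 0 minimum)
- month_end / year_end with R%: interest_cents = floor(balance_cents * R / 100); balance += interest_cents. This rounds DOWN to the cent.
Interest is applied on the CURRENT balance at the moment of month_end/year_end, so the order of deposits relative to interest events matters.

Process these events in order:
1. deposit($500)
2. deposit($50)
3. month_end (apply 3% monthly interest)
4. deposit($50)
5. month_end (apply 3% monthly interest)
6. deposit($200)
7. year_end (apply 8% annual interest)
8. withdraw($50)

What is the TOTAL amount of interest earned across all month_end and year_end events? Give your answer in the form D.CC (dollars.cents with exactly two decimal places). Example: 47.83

After 1 (deposit($500)): balance=$1000.00 total_interest=$0.00
After 2 (deposit($50)): balance=$1050.00 total_interest=$0.00
After 3 (month_end (apply 3% monthly interest)): balance=$1081.50 total_interest=$31.50
After 4 (deposit($50)): balance=$1131.50 total_interest=$31.50
After 5 (month_end (apply 3% monthly interest)): balance=$1165.44 total_interest=$65.44
After 6 (deposit($200)): balance=$1365.44 total_interest=$65.44
After 7 (year_end (apply 8% annual interest)): balance=$1474.67 total_interest=$174.67
After 8 (withdraw($50)): balance=$1424.67 total_interest=$174.67

Answer: 174.67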